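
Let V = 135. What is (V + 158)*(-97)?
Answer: -28421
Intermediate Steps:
(V + 158)*(-97) = (135 + 158)*(-97) = 293*(-97) = -28421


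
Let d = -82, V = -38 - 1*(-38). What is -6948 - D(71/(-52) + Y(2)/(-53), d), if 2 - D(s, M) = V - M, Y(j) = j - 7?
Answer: -6868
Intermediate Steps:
V = 0 (V = -38 + 38 = 0)
Y(j) = -7 + j
D(s, M) = 2 + M (D(s, M) = 2 - (0 - M) = 2 - (-1)*M = 2 + M)
-6948 - D(71/(-52) + Y(2)/(-53), d) = -6948 - (2 - 82) = -6948 - 1*(-80) = -6948 + 80 = -6868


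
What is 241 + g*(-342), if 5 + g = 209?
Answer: -69527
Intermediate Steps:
g = 204 (g = -5 + 209 = 204)
241 + g*(-342) = 241 + 204*(-342) = 241 - 69768 = -69527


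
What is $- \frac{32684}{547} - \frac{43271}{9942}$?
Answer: $- \frac{348613565}{5438274} \approx -64.104$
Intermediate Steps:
$- \frac{32684}{547} - \frac{43271}{9942} = - \frac{348613565}{5438274}$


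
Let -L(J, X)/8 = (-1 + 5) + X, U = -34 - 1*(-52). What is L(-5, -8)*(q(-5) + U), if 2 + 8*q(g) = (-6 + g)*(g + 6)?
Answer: 524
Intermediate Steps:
U = 18 (U = -34 + 52 = 18)
L(J, X) = -32 - 8*X (L(J, X) = -8*((-1 + 5) + X) = -8*(4 + X) = -32 - 8*X)
q(g) = -1/4 + (-6 + g)*(6 + g)/8 (q(g) = -1/4 + ((-6 + g)*(g + 6))/8 = -1/4 + ((-6 + g)*(6 + g))/8 = -1/4 + (-6 + g)*(6 + g)/8)
L(-5, -8)*(q(-5) + U) = (-32 - 8*(-8))*((-19/4 + (1/8)*(-5)**2) + 18) = (-32 + 64)*((-19/4 + (1/8)*25) + 18) = 32*((-19/4 + 25/8) + 18) = 32*(-13/8 + 18) = 32*(131/8) = 524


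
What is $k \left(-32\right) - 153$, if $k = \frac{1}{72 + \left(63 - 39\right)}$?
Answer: $- \frac{460}{3} \approx -153.33$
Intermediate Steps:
$k = \frac{1}{96}$ ($k = \frac{1}{72 + 24} = \frac{1}{96} \approx 0.010417$)
$k \left(-32\right) - 153 = \frac{1}{96} \left(-32\right) - 153 = - \frac{1}{3} - 153 = - \frac{460}{3}$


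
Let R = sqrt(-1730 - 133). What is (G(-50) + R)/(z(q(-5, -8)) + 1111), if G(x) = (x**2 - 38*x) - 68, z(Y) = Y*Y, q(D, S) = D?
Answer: 1083/284 + 9*I*sqrt(23)/1136 ≈ 3.8134 + 0.037995*I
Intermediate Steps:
R = 9*I*sqrt(23) (R = sqrt(-1863) = 9*I*sqrt(23) ≈ 43.162*I)
z(Y) = Y**2
G(x) = -68 + x**2 - 38*x
(G(-50) + R)/(z(q(-5, -8)) + 1111) = ((-68 + (-50)**2 - 38*(-50)) + 9*I*sqrt(23))/((-5)**2 + 1111) = ((-68 + 2500 + 1900) + 9*I*sqrt(23))/(25 + 1111) = (4332 + 9*I*sqrt(23))/1136 = (4332 + 9*I*sqrt(23))*(1/1136) = 1083/284 + 9*I*sqrt(23)/1136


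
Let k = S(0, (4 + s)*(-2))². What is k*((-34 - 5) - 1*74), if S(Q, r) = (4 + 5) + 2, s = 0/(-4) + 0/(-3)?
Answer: -13673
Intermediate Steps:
s = 0 (s = 0*(-¼) + 0*(-⅓) = 0 + 0 = 0)
S(Q, r) = 11 (S(Q, r) = 9 + 2 = 11)
k = 121 (k = 11² = 121)
k*((-34 - 5) - 1*74) = 121*((-34 - 5) - 1*74) = 121*(-39 - 74) = 121*(-113) = -13673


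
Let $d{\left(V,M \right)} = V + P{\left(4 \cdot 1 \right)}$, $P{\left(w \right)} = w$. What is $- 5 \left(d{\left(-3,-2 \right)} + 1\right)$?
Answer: $-10$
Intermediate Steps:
$d{\left(V,M \right)} = 4 + V$ ($d{\left(V,M \right)} = V + 4 \cdot 1 = V + 4 = 4 + V$)
$- 5 \left(d{\left(-3,-2 \right)} + 1\right) = - 5 \left(\left(4 - 3\right) + 1\right) = - 5 \left(1 + 1\right) = \left(-5\right) 2 = -10$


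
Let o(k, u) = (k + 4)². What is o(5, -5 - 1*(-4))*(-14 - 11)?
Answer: -2025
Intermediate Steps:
o(k, u) = (4 + k)²
o(5, -5 - 1*(-4))*(-14 - 11) = (4 + 5)²*(-14 - 11) = 9²*(-25) = 81*(-25) = -2025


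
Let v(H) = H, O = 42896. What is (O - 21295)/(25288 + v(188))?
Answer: 21601/25476 ≈ 0.84790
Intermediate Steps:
(O - 21295)/(25288 + v(188)) = (42896 - 21295)/(25288 + 188) = 21601/25476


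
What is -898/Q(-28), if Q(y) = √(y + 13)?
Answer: 898*I*√15/15 ≈ 231.86*I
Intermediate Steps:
Q(y) = √(13 + y)
-898/Q(-28) = -898/√(13 - 28) = -898*(-I*√15/15) = -(-898)*I*√15/15 = 898*I*√15/15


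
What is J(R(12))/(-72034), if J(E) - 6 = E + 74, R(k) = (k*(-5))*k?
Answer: 320/36017 ≈ 0.0088847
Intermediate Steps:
R(k) = -5*k**2 (R(k) = (-5*k)*k = -5*k**2)
J(E) = 80 + E (J(E) = 6 + (E + 74) = 6 + (74 + E) = 80 + E)
J(R(12))/(-72034) = (80 - 5*12**2)/(-72034) = (80 - 5*144)*(-1/72034) = (80 - 720)*(-1/72034) = -640*(-1/72034) = 320/36017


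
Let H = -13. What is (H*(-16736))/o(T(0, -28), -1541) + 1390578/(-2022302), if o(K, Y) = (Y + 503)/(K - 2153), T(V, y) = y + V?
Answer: 79967735344171/174929123 ≈ 4.5714e+5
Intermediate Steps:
T(V, y) = V + y
o(K, Y) = (503 + Y)/(-2153 + K)
(H*(-16736))/o(T(0, -28), -1541) + 1390578/(-2022302) = (-13*(-16736))/(((503 - 1541)/(-2153 + (0 - 28)))) + 1390578/(-2022302) = 217568/((-1038/(-2153 - 28))) + 1390578*(-1/2022302) = 217568/((-1038/(-2181))) - 695289/1011151 = 217568/((-1/2181*(-1038))) - 695289/1011151 = 217568/(346/727) - 695289/1011151 = 217568*(727/346) - 695289/1011151 = 79085968/173 - 695289/1011151 = 79967735344171/174929123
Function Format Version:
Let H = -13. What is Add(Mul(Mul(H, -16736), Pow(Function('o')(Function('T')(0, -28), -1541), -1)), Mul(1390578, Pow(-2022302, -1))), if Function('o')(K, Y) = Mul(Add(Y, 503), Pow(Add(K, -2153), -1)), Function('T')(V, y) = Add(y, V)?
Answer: Rational(79967735344171, 174929123) ≈ 4.5714e+5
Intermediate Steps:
Function('T')(V, y) = Add(V, y)
Function('o')(K, Y) = Mul(Pow(Add(-2153, K), -1), Add(503, Y)) (Function('o')(K, Y) = Mul(Add(503, Y), Pow(Add(-2153, K), -1)) = Mul(Pow(Add(-2153, K), -1), Add(503, Y)))
Add(Mul(Mul(H, -16736), Pow(Function('o')(Function('T')(0, -28), -1541), -1)), Mul(1390578, Pow(-2022302, -1))) = Add(Mul(Mul(-13, -16736), Pow(Mul(Pow(Add(-2153, Add(0, -28)), -1), Add(503, -1541)), -1)), Mul(1390578, Pow(-2022302, -1))) = Add(Mul(217568, Pow(Mul(Pow(Add(-2153, -28), -1), -1038), -1)), Mul(1390578, Rational(-1, 2022302))) = Add(Mul(217568, Pow(Mul(Pow(-2181, -1), -1038), -1)), Rational(-695289, 1011151)) = Add(Mul(217568, Pow(Mul(Rational(-1, 2181), -1038), -1)), Rational(-695289, 1011151)) = Add(Mul(217568, Pow(Rational(346, 727), -1)), Rational(-695289, 1011151)) = Add(Mul(217568, Rational(727, 346)), Rational(-695289, 1011151)) = Add(Rational(79085968, 173), Rational(-695289, 1011151)) = Rational(79967735344171, 174929123)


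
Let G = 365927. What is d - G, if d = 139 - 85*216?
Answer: -384148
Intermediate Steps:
d = -18221 (d = 139 - 18360 = -18221)
d - G = -18221 - 1*365927 = -18221 - 365927 = -384148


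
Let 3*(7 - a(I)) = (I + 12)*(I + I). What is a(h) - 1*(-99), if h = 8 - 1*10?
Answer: 358/3 ≈ 119.33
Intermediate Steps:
h = -2 (h = 8 - 10 = -2)
a(I) = 7 - 2*I*(12 + I)/3 (a(I) = 7 - (I + 12)*(I + I)/3 = 7 - (12 + I)*2*I/3 = 7 - 2*I*(12 + I)/3)
a(h) - 1*(-99) = (7 - 8*(-2) - 2/3*(-2)**2) - 1*(-99) = (7 + 16 - 2/3*4) + 99 = (7 + 16 - 8/3) + 99 = 61/3 + 99 = 358/3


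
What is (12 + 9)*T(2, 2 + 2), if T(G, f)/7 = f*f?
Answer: 2352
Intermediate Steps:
T(G, f) = 7*f**2 (T(G, f) = 7*(f*f) = 7*f**2)
(12 + 9)*T(2, 2 + 2) = (12 + 9)*(7*(2 + 2)**2) = 21*(7*4**2) = 21*(7*16) = 21*112 = 2352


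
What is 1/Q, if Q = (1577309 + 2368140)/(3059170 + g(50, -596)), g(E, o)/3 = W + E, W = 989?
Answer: 3062287/3945449 ≈ 0.77616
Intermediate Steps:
g(E, o) = 2967 + 3*E (g(E, o) = 3*(989 + E) = 2967 + 3*E)
Q = 3945449/3062287 (Q = (1577309 + 2368140)/(3059170 + (2967 + 3*50)) = 3945449/(3059170 + (2967 + 150)) = 3945449/(3059170 + 3117) = 3945449/3062287 ≈ 1.2884)
1/Q = 1/(3945449/3062287) = 3062287/3945449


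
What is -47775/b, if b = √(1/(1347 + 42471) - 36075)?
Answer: 47775*I*√82359830802/54508081 ≈ 251.53*I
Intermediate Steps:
b = 29*I*√82359830802/43818 (b = √(1/43818 - 36075) = √(-1580734349/43818) = 29*I*√82359830802/43818 ≈ 189.93*I)
-47775/b = -47775*(-I*√82359830802/54508081) = -(-47775)*I*√82359830802/54508081 = 47775*I*√82359830802/54508081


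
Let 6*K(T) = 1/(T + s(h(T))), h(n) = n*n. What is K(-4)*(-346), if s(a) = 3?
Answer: 173/3 ≈ 57.667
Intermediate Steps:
h(n) = n**2
K(T) = 1/(6*(3 + T)) (K(T) = 1/(6*(T + 3)) = 1/(6*(3 + T)))
K(-4)*(-346) = (1/(6*(3 - 4)))*(-346) = ((1/6)/(-1))*(-346) = ((1/6)*(-1))*(-346) = -1/6*(-346) = 173/3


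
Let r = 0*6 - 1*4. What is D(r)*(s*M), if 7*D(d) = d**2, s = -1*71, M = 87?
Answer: -98832/7 ≈ -14119.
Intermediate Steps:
s = -71
r = -4 (r = 0 - 4 = -4)
D(d) = d**2/7
D(r)*(s*M) = ((1/7)*(-4)**2)*(-71*87) = ((1/7)*16)*(-6177) = (16/7)*(-6177) = -98832/7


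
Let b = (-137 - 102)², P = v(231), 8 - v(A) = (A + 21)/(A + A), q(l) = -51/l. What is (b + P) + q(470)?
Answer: 295353549/5170 ≈ 57128.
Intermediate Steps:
v(A) = 8 - (21 + A)/(2*A) (v(A) = 8 - (A + 21)/(A + A) = 8 - (21 + A)/(2*A))
P = 82/11 (P = (3/2)*(-7 + 5*231)/231 = (3/2)*(1/231)*(-7 + 1155) = (3/2)*(1/231)*1148 = 82/11 ≈ 7.4545)
b = 57121 (b = (-239)² = 57121)
(b + P) + q(470) = (57121 + 82/11) - 51/470 = 628413/11 - 51*1/470 = 628413/11 - 51/470 = 295353549/5170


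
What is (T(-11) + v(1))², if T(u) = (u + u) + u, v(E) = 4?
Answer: 841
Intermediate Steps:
T(u) = 3*u (T(u) = 2*u + u = 3*u)
(T(-11) + v(1))² = (3*(-11) + 4)² = (-33 + 4)² = (-29)² = 841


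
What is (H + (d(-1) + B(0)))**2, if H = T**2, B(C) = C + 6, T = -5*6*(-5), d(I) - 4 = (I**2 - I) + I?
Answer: 506745121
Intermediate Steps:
d(I) = 4 + I**2 (d(I) = 4 + ((I**2 - I) + I) = 4 + I**2)
T = 150 (T = -30*(-5) = 150)
B(C) = 6 + C
H = 22500 (H = 150**2 = 22500)
(H + (d(-1) + B(0)))**2 = (22500 + ((4 + (-1)**2) + (6 + 0)))**2 = (22500 + ((4 + 1) + 6))**2 = (22500 + (5 + 6))**2 = (22500 + 11)**2 = 22511**2 = 506745121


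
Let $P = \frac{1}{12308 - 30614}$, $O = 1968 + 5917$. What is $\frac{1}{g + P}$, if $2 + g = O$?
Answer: $\frac{18306}{144306197} \approx 0.00012686$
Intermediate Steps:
$O = 7885$
$g = 7883$ ($g = -2 + 7885 = 7883$)
$P = - \frac{1}{18306}$ ($P = \frac{1}{-18306} = - \frac{1}{18306} \approx -5.4627 \cdot 10^{-5}$)
$\frac{1}{g + P} = \frac{1}{7883 - \frac{1}{18306}} = \frac{1}{\frac{144306197}{18306}} = \frac{18306}{144306197}$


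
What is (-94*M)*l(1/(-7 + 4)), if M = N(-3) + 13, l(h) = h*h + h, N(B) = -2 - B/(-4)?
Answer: 1927/9 ≈ 214.11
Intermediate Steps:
N(B) = -2 + B/4 (N(B) = -2 - B*(-1)/4 = -2 - (-1)*B/4 = -2 + B/4)
l(h) = h + h**2 (l(h) = h**2 + h = h + h**2)
M = 41/4 (M = (-2 + (1/4)*(-3)) + 13 = (-2 - 3/4) + 13 = -11/4 + 13 = 41/4 ≈ 10.250)
(-94*M)*l(1/(-7 + 4)) = (-94*41/4)*((1 + 1/(-7 + 4))/(-7 + 4)) = -1927*(1 + 1/(-3))/(2*(-3)) = -(-1927)*(1 - 1/3)/6 = -(-1927)*2/(6*3) = -1927/2*(-2/9) = 1927/9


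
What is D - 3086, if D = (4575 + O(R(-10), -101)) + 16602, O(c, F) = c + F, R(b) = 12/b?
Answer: 89944/5 ≈ 17989.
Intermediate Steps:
O(c, F) = F + c
D = 105374/5 (D = (4575 + (-101 + 12/(-10))) + 16602 = (4575 + (-101 + 12*(-1/10))) + 16602 = (4575 + (-101 - 6/5)) + 16602 = (4575 - 511/5) + 16602 = 22364/5 + 16602 = 105374/5 ≈ 21075.)
D - 3086 = 105374/5 - 3086 = 89944/5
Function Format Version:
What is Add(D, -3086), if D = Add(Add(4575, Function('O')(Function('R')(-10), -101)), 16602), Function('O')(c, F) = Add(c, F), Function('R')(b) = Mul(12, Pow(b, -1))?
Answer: Rational(89944, 5) ≈ 17989.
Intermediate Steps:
Function('O')(c, F) = Add(F, c)
D = Rational(105374, 5) (D = Add(Add(4575, Add(-101, Mul(12, Pow(-10, -1)))), 16602) = Add(Add(4575, Add(-101, Mul(12, Rational(-1, 10)))), 16602) = Add(Add(4575, Add(-101, Rational(-6, 5))), 16602) = Add(Add(4575, Rational(-511, 5)), 16602) = Add(Rational(22364, 5), 16602) = Rational(105374, 5) ≈ 21075.)
Add(D, -3086) = Add(Rational(105374, 5), -3086) = Rational(89944, 5)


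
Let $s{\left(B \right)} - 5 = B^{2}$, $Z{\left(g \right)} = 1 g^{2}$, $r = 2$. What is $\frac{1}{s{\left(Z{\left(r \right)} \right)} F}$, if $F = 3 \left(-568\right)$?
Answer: $- \frac{1}{35784} \approx -2.7945 \cdot 10^{-5}$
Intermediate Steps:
$Z{\left(g \right)} = g^{2}$
$s{\left(B \right)} = 5 + B^{2}$
$F = -1704$
$\frac{1}{s{\left(Z{\left(r \right)} \right)} F} = \frac{1}{\left(5 + \left(2^{2}\right)^{2}\right) \left(-1704\right)} = \frac{1}{\left(5 + 4^{2}\right) \left(-1704\right)} = \frac{1}{\left(5 + 16\right) \left(-1704\right)} = \frac{1}{21 \left(-1704\right)} = \frac{1}{-35784} = - \frac{1}{35784}$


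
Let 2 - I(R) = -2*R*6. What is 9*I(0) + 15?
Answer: 33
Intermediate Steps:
I(R) = 2 + 12*R (I(R) = 2 - (-2*R)*6 = 2 - (-12)*R = 2 + 12*R)
9*I(0) + 15 = 9*(2 + 12*0) + 15 = 9*(2 + 0) + 15 = 9*2 + 15 = 18 + 15 = 33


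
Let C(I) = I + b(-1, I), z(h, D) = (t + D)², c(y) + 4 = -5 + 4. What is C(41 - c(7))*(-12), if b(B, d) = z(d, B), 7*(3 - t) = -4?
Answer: -30936/49 ≈ -631.35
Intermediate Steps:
t = 25/7 (t = 3 - ⅐*(-4) = 3 + 4/7 = 25/7 ≈ 3.5714)
c(y) = -5 (c(y) = -4 + (-5 + 4) = -4 - 1 = -5)
z(h, D) = (25/7 + D)²
b(B, d) = (25 + 7*B)²/49
C(I) = 324/49 + I (C(I) = I + (25 + 7*(-1))²/49 = I + (25 - 7)²/49 = I + (1/49)*18² = I + (1/49)*324 = I + 324/49 = 324/49 + I)
C(41 - c(7))*(-12) = (324/49 + (41 - 1*(-5)))*(-12) = (324/49 + (41 + 5))*(-12) = (324/49 + 46)*(-12) = (2578/49)*(-12) = -30936/49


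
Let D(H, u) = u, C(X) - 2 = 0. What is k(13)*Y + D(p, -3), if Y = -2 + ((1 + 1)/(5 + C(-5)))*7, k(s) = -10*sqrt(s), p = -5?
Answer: -3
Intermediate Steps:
C(X) = 2 (C(X) = 2 + 0 = 2)
Y = 0 (Y = -2 + ((1 + 1)/(5 + 2))*7 = -2 + (2/7)*7 = -2 + 2 = 0)
k(13)*Y + D(p, -3) = -10*sqrt(13)*0 - 3 = 0 - 3 = -3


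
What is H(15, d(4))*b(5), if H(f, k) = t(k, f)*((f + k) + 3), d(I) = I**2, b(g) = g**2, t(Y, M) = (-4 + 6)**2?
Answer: 3400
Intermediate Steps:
t(Y, M) = 4 (t(Y, M) = 2**2 = 4)
H(f, k) = 12 + 4*f + 4*k (H(f, k) = 4*((f + k) + 3) = 4*(3 + f + k) = 12 + 4*f + 4*k)
H(15, d(4))*b(5) = (12 + 4*15 + 4*4**2)*5**2 = (12 + 60 + 4*16)*25 = (12 + 60 + 64)*25 = 136*25 = 3400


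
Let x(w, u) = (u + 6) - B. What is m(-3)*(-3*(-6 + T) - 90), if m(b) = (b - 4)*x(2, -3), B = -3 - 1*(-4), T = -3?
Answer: 882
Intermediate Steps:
B = 1 (B = -3 + 4 = 1)
x(w, u) = 5 + u (x(w, u) = (u + 6) - 1*1 = (6 + u) - 1 = 5 + u)
m(b) = -8 + 2*b (m(b) = (b - 4)*(5 - 3) = (-4 + b)*2 = -8 + 2*b)
m(-3)*(-3*(-6 + T) - 90) = (-8 + 2*(-3))*(-3*(-6 - 3) - 90) = (-8 - 6)*(-3*(-9) - 90) = -14*(27 - 90) = -14*(-63) = 882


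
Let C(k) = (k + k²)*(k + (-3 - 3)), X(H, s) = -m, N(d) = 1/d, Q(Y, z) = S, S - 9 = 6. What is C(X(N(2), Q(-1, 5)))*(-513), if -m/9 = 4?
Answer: -20499480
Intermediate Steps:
m = -36 (m = -9*4 = -36)
S = 15 (S = 9 + 6 = 15)
Q(Y, z) = 15
X(H, s) = 36 (X(H, s) = -1*(-36) = 36)
C(k) = (-6 + k)*(k + k²) (C(k) = (k + k²)*(k - 6) = (k + k²)*(-6 + k) = (-6 + k)*(k + k²))
C(X(N(2), Q(-1, 5)))*(-513) = (36*(-6 + 36² - 5*36))*(-513) = (36*(-6 + 1296 - 180))*(-513) = (36*1110)*(-513) = 39960*(-513) = -20499480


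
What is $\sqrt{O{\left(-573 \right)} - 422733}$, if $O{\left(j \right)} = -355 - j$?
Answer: $i \sqrt{422515} \approx 650.01 i$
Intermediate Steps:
$\sqrt{O{\left(-573 \right)} - 422733} = \sqrt{\left(-355 - -573\right) - 422733} = \sqrt{\left(-355 + 573\right) - 422733} = \sqrt{218 - 422733} = \sqrt{-422515} = i \sqrt{422515}$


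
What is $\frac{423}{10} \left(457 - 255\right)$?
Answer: $\frac{42723}{5} \approx 8544.6$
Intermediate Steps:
$\frac{423}{10} \left(457 - 255\right) = 423 \cdot \frac{1}{10} \cdot 202 = \frac{423}{10} \cdot 202 = \frac{42723}{5}$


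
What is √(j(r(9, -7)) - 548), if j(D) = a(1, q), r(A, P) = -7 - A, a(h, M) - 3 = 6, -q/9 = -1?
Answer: 7*I*√11 ≈ 23.216*I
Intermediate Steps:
q = 9 (q = -9*(-1) = 9)
a(h, M) = 9 (a(h, M) = 3 + 6 = 9)
j(D) = 9
√(j(r(9, -7)) - 548) = √(9 - 548) = √(-539) = 7*I*√11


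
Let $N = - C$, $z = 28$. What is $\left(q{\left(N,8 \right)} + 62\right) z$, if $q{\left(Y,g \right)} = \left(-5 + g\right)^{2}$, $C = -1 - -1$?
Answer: $1988$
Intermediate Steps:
$C = 0$ ($C = -1 + 1 = 0$)
$N = 0$ ($N = \left(-1\right) 0 = 0$)
$\left(q{\left(N,8 \right)} + 62\right) z = \left(\left(-5 + 8\right)^{2} + 62\right) 28 = \left(3^{2} + 62\right) 28 = \left(9 + 62\right) 28 = 71 \cdot 28 = 1988$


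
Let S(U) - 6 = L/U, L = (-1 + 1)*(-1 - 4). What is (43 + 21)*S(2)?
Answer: 384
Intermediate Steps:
L = 0 (L = 0*(-5) = 0)
S(U) = 6 (S(U) = 6 + 0/U = 6 + 0 = 6)
(43 + 21)*S(2) = (43 + 21)*6 = 64*6 = 384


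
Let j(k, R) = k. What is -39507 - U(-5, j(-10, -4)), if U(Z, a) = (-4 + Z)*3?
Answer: -39480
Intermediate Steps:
U(Z, a) = -12 + 3*Z
-39507 - U(-5, j(-10, -4)) = -39507 - (-12 + 3*(-5)) = -39507 - (-12 - 15) = -39507 - 1*(-27) = -39507 + 27 = -39480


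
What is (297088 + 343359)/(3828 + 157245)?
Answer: 640447/161073 ≈ 3.9761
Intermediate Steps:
(297088 + 343359)/(3828 + 157245) = 640447/161073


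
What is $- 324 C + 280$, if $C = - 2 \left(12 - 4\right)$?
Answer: $5464$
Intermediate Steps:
$C = -16$ ($C = \left(-2\right) 8 = -16$)
$- 324 C + 280 = \left(-324\right) \left(-16\right) + 280 = 5184 + 280 = 5464$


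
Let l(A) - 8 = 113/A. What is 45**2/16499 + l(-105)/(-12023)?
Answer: 363485086/2975512155 ≈ 0.12216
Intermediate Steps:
l(A) = 8 + 113/A
45**2/16499 + l(-105)/(-12023) = 45**2/16499 + (8 + 113/(-105))/(-12023) = 2025*(1/16499) + (8 + 113*(-1/105))*(-1/12023) = 2025/16499 + (8 - 113/105)*(-1/12023) = 2025/16499 + (727/105)*(-1/12023) = 2025/16499 - 727/1262415 = 363485086/2975512155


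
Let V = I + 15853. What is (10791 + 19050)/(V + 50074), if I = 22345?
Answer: 9947/29424 ≈ 0.33806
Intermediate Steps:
V = 38198 (V = 22345 + 15853 = 38198)
(10791 + 19050)/(V + 50074) = (10791 + 19050)/(38198 + 50074) = 29841/88272 = 29841*(1/88272) = 9947/29424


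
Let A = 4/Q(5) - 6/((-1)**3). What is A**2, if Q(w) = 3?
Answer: 484/9 ≈ 53.778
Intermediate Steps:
A = 22/3 (A = 4/3 - 6/((-1)**3) = 4*(1/3) - 6/(-1) = 4/3 - 6*(-1) = 4/3 + 6 = 22/3 ≈ 7.3333)
A**2 = (22/3)**2 = 484/9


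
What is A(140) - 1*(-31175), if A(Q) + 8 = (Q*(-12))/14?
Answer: 31047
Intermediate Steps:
A(Q) = -8 - 6*Q/7 (A(Q) = -8 + (Q*(-12))/14 = -8 - 12*Q*(1/14) = -8 - 6*Q/7)
A(140) - 1*(-31175) = (-8 - 6/7*140) - 1*(-31175) = (-8 - 120) + 31175 = -128 + 31175 = 31047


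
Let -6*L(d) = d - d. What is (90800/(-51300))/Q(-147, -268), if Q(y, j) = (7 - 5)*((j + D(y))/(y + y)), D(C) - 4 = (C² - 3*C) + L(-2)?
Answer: 22246/1862703 ≈ 0.011943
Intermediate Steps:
L(d) = 0 (L(d) = -(d - d)/6 = -⅙*0 = 0)
D(C) = 4 + C² - 3*C (D(C) = 4 + ((C² - 3*C) + 0) = 4 + (C² - 3*C) = 4 + C² - 3*C)
Q(y, j) = (4 + j + y² - 3*y)/y (Q(y, j) = (7 - 5)*((j + (4 + y² - 3*y))/(y + y)) = 2*((4 + j + y² - 3*y)/((2*y))) = 2*((4 + j + y² - 3*y)*(1/(2*y))) = 2*((4 + j + y² - 3*y)/(2*y)) = (4 + j + y² - 3*y)/y)
(90800/(-51300))/Q(-147, -268) = (90800/(-51300))/(-3 - 147 + 4/(-147) - 268/(-147)) = (90800*(-1/51300))/(-3 - 147 + 4*(-1/147) - 268*(-1/147)) = -908/(513*(-3 - 147 - 4/147 + 268/147)) = -908/(513*(-7262/49)) = -908/513*(-49/7262) = 22246/1862703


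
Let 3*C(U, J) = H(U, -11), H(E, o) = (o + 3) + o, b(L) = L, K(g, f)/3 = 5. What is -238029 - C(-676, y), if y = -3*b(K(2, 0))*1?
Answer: -714068/3 ≈ -2.3802e+5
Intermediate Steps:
K(g, f) = 15 (K(g, f) = 3*5 = 15)
H(E, o) = 3 + 2*o (H(E, o) = (3 + o) + o = 3 + 2*o)
y = -45 (y = -3*15*1 = -45*1 = -45)
C(U, J) = -19/3 (C(U, J) = (3 + 2*(-11))/3 = (3 - 22)/3 = (1/3)*(-19) = -19/3)
-238029 - C(-676, y) = -238029 - 1*(-19/3) = -238029 + 19/3 = -714068/3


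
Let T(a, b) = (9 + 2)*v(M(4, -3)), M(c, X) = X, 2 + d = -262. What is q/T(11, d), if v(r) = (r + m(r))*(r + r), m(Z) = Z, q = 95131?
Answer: 95131/396 ≈ 240.23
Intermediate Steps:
d = -264 (d = -2 - 262 = -264)
v(r) = 4*r² (v(r) = (r + r)*(r + r) = (2*r)*(2*r) = 4*r²)
T(a, b) = 396 (T(a, b) = (9 + 2)*(4*(-3)²) = 11*(4*9) = 11*36 = 396)
q/T(11, d) = 95131/396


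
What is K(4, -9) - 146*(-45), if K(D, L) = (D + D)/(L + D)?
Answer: 32842/5 ≈ 6568.4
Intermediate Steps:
K(D, L) = 2*D/(D + L) (K(D, L) = (2*D)/(D + L) = 2*D/(D + L))
K(4, -9) - 146*(-45) = 2*4/(4 - 9) - 146*(-45) = 2*4/(-5) + 6570 = 2*4*(-⅕) + 6570 = -8/5 + 6570 = 32842/5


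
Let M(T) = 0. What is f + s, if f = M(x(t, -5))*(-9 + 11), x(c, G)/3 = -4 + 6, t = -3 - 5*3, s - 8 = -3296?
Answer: -3288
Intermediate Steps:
s = -3288 (s = 8 - 3296 = -3288)
t = -18 (t = -3 - 15 = -18)
x(c, G) = 6 (x(c, G) = 3*(-4 + 6) = 3*2 = 6)
f = 0 (f = 0*(-9 + 11) = 0*2 = 0)
f + s = 0 - 3288 = -3288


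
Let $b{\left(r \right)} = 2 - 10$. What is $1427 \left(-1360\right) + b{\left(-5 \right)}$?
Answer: $-1940728$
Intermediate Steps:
$b{\left(r \right)} = -8$ ($b{\left(r \right)} = 2 - 10 = -8$)
$1427 \left(-1360\right) + b{\left(-5 \right)} = 1427 \left(-1360\right) - 8 = -1940720 - 8 = -1940728$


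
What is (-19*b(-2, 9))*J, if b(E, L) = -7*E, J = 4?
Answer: -1064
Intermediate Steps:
(-19*b(-2, 9))*J = -(-133)*(-2)*4 = -19*14*4 = -266*4 = -1064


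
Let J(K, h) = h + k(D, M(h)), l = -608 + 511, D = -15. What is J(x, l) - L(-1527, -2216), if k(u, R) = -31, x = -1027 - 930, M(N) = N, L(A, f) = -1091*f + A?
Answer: -2416257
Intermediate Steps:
L(A, f) = A - 1091*f
x = -1957
l = -97
J(K, h) = -31 + h (J(K, h) = h - 31 = -31 + h)
J(x, l) - L(-1527, -2216) = (-31 - 97) - (-1527 - 1091*(-2216)) = -128 - (-1527 + 2417656) = -128 - 1*2416129 = -128 - 2416129 = -2416257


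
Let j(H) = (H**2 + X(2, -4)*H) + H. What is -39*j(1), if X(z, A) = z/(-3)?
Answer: -52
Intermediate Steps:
X(z, A) = -z/3 (X(z, A) = z*(-1/3) = -z/3)
j(H) = H**2 + H/3 (j(H) = (H**2 + (-1/3*2)*H) + H = (H**2 - 2*H/3) + H = H**2 + H/3)
-39*j(1) = -39*(1/3 + 1) = -39*4/3 = -52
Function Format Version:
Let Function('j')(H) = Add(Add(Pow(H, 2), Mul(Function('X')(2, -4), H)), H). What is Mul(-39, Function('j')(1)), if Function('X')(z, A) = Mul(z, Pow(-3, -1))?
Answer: -52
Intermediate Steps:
Function('X')(z, A) = Mul(Rational(-1, 3), z) (Function('X')(z, A) = Mul(z, Rational(-1, 3)) = Mul(Rational(-1, 3), z))
Function('j')(H) = Add(Pow(H, 2), Mul(Rational(1, 3), H)) (Function('j')(H) = Add(Add(Pow(H, 2), Mul(Mul(Rational(-1, 3), 2), H)), H) = Add(Add(Pow(H, 2), Mul(Rational(-2, 3), H)), H) = Add(Pow(H, 2), Mul(Rational(1, 3), H)))
Mul(-39, Function('j')(1)) = Mul(-39, Mul(1, Add(Rational(1, 3), 1))) = Mul(-39, Mul(1, Rational(4, 3))) = Mul(-39, Rational(4, 3)) = -52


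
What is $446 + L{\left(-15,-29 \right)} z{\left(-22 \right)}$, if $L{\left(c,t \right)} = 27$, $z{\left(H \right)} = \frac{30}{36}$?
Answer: $\frac{937}{2} \approx 468.5$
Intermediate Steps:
$z{\left(H \right)} = \frac{5}{6}$ ($z{\left(H \right)} = 30 \cdot \frac{1}{36} = \frac{5}{6}$)
$446 + L{\left(-15,-29 \right)} z{\left(-22 \right)} = 446 + 27 \cdot \frac{5}{6} = 446 + \frac{45}{2} = \frac{937}{2}$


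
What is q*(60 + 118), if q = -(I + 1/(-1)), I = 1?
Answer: 0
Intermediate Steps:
q = 0 (q = -(1 + 1/(-1)) = -(1 - 1) = -1*0 = 0)
q*(60 + 118) = 0*(60 + 118) = 0*178 = 0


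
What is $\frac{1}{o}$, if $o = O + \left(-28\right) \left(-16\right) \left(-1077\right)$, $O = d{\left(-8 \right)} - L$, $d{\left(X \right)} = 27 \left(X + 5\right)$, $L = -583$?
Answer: $- \frac{1}{481994} \approx -2.0747 \cdot 10^{-6}$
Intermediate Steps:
$d{\left(X \right)} = 135 + 27 X$ ($d{\left(X \right)} = 27 \left(5 + X\right) = 135 + 27 X$)
$O = 502$ ($O = \left(135 + 27 \left(-8\right)\right) - -583 = \left(135 - 216\right) + 583 = -81 + 583 = 502$)
$o = -481994$ ($o = 502 + \left(-28\right) \left(-16\right) \left(-1077\right) = 502 + 448 \left(-1077\right) = 502 - 482496 = -481994$)
$\frac{1}{o} = \frac{1}{-481994} = - \frac{1}{481994}$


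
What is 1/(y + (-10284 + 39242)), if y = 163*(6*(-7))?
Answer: 1/22112 ≈ 4.5224e-5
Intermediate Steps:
y = -6846 (y = 163*(-42) = -6846)
1/(y + (-10284 + 39242)) = 1/(-6846 + (-10284 + 39242)) = 1/(-6846 + 28958) = 1/22112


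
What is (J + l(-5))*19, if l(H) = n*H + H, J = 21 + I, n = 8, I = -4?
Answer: -532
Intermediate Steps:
J = 17 (J = 21 - 4 = 17)
l(H) = 9*H (l(H) = 8*H + H = 9*H)
(J + l(-5))*19 = (17 + 9*(-5))*19 = (17 - 45)*19 = -28*19 = -532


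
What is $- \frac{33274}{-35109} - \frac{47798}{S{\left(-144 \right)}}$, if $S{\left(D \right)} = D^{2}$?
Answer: $- \frac{54898351}{40445568} \approx -1.3573$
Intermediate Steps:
$- \frac{33274}{-35109} - \frac{47798}{S{\left(-144 \right)}} = - \frac{33274}{-35109} - \frac{47798}{\left(-144\right)^{2}} = \left(-33274\right) \left(- \frac{1}{35109}\right) - \frac{47798}{20736} = \frac{33274}{35109} - \frac{23899}{10368} = - \frac{54898351}{40445568}$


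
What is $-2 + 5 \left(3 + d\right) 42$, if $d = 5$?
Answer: $1678$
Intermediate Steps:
$-2 + 5 \left(3 + d\right) 42 = -2 + 5 \left(3 + 5\right) 42 = -2 + 5 \cdot 8 \cdot 42 = -2 + 40 \cdot 42 = -2 + 1680 = 1678$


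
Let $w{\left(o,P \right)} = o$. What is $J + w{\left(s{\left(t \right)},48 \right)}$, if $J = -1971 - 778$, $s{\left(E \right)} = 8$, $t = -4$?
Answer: $-2741$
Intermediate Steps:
$J = -2749$
$J + w{\left(s{\left(t \right)},48 \right)} = -2749 + 8 = -2741$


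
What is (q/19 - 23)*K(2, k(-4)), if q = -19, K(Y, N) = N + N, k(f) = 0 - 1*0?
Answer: 0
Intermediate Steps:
k(f) = 0 (k(f) = 0 + 0 = 0)
K(Y, N) = 2*N
(q/19 - 23)*K(2, k(-4)) = (-19/19 - 23)*(2*0) = (-19*1/19 - 23)*0 = (-1 - 23)*0 = -24*0 = 0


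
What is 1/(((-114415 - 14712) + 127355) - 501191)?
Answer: -1/502963 ≈ -1.9882e-6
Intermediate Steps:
1/(((-114415 - 14712) + 127355) - 501191) = 1/((-129127 + 127355) - 501191) = 1/(-1772 - 501191) = 1/(-502963) = -1/502963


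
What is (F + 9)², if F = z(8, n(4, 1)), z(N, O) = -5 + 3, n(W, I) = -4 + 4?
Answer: 49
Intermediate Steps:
n(W, I) = 0
z(N, O) = -2
F = -2
(F + 9)² = (-2 + 9)² = 7² = 49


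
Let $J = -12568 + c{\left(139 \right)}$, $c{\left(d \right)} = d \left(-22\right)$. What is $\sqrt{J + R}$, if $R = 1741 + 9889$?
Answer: $6 i \sqrt{111} \approx 63.214 i$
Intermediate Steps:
$c{\left(d \right)} = - 22 d$
$R = 11630$
$J = -15626$ ($J = -12568 - 3058 = -15626$)
$\sqrt{J + R} = \sqrt{-15626 + 11630} = \sqrt{-3996} = 6 i \sqrt{111}$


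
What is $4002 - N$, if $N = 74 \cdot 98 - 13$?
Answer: $-3237$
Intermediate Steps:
$N = 7239$ ($N = 7252 - 13 = 7239$)
$4002 - N = 4002 - 7239 = -3237$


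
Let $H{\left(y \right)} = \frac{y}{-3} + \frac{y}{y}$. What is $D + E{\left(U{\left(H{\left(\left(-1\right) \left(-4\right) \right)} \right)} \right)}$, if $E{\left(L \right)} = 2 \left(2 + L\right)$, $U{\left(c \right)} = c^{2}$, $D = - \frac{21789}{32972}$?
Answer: $\frac{1056835}{296748} \approx 3.5614$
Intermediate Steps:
$H{\left(y \right)} = 1 - \frac{y}{3}$ ($H{\left(y \right)} = y \left(- \frac{1}{3}\right) + 1 = - \frac{y}{3} + 1 = 1 - \frac{y}{3}$)
$D = - \frac{21789}{32972}$ ($D = \left(-21789\right) \frac{1}{32972} = - \frac{21789}{32972} \approx -0.66083$)
$E{\left(L \right)} = 4 + 2 L$
$D + E{\left(U{\left(H{\left(\left(-1\right) \left(-4\right) \right)} \right)} \right)} = - \frac{21789}{32972} + \left(4 + 2 \left(1 - \frac{\left(-1\right) \left(-4\right)}{3}\right)^{2}\right) = - \frac{21789}{32972} + \left(4 + 2 \left(1 - \frac{4}{3}\right)^{2}\right) = - \frac{21789}{32972} + \left(4 + 2 \left(- \frac{1}{3}\right)^{2}\right) = - \frac{21789}{32972} + \left(4 + 2 \cdot \frac{1}{9}\right) = - \frac{21789}{32972} + \left(4 + \frac{2}{9}\right) = - \frac{21789}{32972} + \frac{38}{9} = \frac{1056835}{296748}$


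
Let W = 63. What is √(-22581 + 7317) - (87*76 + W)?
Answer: -6675 + 12*I*√106 ≈ -6675.0 + 123.55*I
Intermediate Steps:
√(-22581 + 7317) - (87*76 + W) = √(-22581 + 7317) - (87*76 + 63) = √(-15264) - (6612 + 63) = 12*I*√106 - 1*6675 = 12*I*√106 - 6675 = -6675 + 12*I*√106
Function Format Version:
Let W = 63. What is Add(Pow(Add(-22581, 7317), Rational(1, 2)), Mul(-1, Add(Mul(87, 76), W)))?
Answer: Add(-6675, Mul(12, I, Pow(106, Rational(1, 2)))) ≈ Add(-6675.0, Mul(123.55, I))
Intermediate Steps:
Add(Pow(Add(-22581, 7317), Rational(1, 2)), Mul(-1, Add(Mul(87, 76), W))) = Add(Pow(Add(-22581, 7317), Rational(1, 2)), Mul(-1, Add(Mul(87, 76), 63))) = Add(Pow(-15264, Rational(1, 2)), Mul(-1, Add(6612, 63))) = Add(Mul(12, I, Pow(106, Rational(1, 2))), Mul(-1, 6675)) = Add(Mul(12, I, Pow(106, Rational(1, 2))), -6675) = Add(-6675, Mul(12, I, Pow(106, Rational(1, 2))))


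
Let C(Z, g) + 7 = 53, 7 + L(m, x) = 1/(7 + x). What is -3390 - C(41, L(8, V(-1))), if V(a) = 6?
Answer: -3436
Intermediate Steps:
L(m, x) = -7 + 1/(7 + x)
C(Z, g) = 46 (C(Z, g) = -7 + 53 = 46)
-3390 - C(41, L(8, V(-1))) = -3390 - 1*46 = -3390 - 46 = -3436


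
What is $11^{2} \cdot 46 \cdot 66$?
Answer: $367356$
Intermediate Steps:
$11^{2} \cdot 46 \cdot 66 = 121 \cdot 46 \cdot 66 = 5566 \cdot 66 = 367356$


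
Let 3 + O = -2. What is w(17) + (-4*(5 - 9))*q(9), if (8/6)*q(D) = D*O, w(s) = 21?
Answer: -519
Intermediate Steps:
O = -5 (O = -3 - 2 = -5)
q(D) = -15*D/4 (q(D) = 3*(D*(-5))/4 = 3*(-5*D)/4 = -15*D/4)
w(17) + (-4*(5 - 9))*q(9) = 21 + (-4*(5 - 9))*(-15/4*9) = 21 - 4*(-4)*(-135/4) = 21 + 16*(-135/4) = 21 - 540 = -519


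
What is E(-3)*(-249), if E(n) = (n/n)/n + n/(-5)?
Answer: -332/5 ≈ -66.400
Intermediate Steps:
E(n) = 1/n - n/5 (E(n) = 1/n + n*(-⅕) = 1/n - n/5)
E(-3)*(-249) = (1/(-3) - ⅕*(-3))*(-249) = (-⅓ + ⅗)*(-249) = (4/15)*(-249) = -332/5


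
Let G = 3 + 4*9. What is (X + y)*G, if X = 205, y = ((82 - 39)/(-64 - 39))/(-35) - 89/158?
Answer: 4541624061/569590 ≈ 7973.5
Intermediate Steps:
G = 39 (G = 3 + 36 = 39)
y = -314051/569590 (y = (43/(-103))*(-1/35) - 89*1/158 = (43*(-1/103))*(-1/35) - 89/158 = -43/103*(-1/35) - 89/158 = 43/3605 - 89/158 = -314051/569590 ≈ -0.55136)
(X + y)*G = (205 - 314051/569590)*39 = (116451899/569590)*39 = 4541624061/569590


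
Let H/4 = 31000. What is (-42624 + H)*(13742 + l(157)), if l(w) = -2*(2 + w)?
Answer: 1092391424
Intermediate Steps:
H = 124000 (H = 4*31000 = 124000)
l(w) = -4 - 2*w (l(w) = -(4 + 2*w) = -4 - 2*w)
(-42624 + H)*(13742 + l(157)) = (-42624 + 124000)*(13742 + (-4 - 2*157)) = 81376*(13742 + (-4 - 314)) = 81376*(13742 - 318) = 81376*13424 = 1092391424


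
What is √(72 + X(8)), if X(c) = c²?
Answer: 2*√34 ≈ 11.662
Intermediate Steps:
√(72 + X(8)) = √(72 + 8²) = √(72 + 64) = √136 = 2*√34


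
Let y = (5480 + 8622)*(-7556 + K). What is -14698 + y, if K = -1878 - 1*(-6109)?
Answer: -46903848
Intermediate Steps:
K = 4231 (K = -1878 + 6109 = 4231)
y = -46889150 (y = (5480 + 8622)*(-7556 + 4231) = 14102*(-3325) = -46889150)
-14698 + y = -14698 - 46889150 = -46903848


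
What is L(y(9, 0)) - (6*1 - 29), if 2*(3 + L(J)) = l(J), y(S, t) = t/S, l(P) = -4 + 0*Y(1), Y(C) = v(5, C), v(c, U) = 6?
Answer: 18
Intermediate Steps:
Y(C) = 6
l(P) = -4 (l(P) = -4 + 0*6 = -4 + 0 = -4)
L(J) = -5 (L(J) = -3 + (½)*(-4) = -3 - 2 = -5)
L(y(9, 0)) - (6*1 - 29) = -5 - (6*1 - 29) = -5 - (6 - 29) = -5 - 1*(-23) = -5 + 23 = 18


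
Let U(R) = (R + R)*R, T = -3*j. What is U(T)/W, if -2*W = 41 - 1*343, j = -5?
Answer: 450/151 ≈ 2.9801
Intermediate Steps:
T = 15 (T = -3*(-5) = 15)
U(R) = 2*R² (U(R) = (2*R)*R = 2*R²)
W = 151 (W = -(41 - 1*343)/2 = -(41 - 343)/2 = -½*(-302) = 151)
U(T)/W = (2*15²)/151 = (2*225)*(1/151) = 450*(1/151) = 450/151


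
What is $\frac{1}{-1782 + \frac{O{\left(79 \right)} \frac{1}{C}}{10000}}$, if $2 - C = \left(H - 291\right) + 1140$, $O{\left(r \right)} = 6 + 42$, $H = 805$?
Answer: $- \frac{1032500}{1839915003} \approx -0.00056117$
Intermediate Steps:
$O{\left(r \right)} = 48$
$C = -1652$ ($C = 2 - \left(\left(805 - 291\right) + 1140\right) = 2 - \left(514 + 1140\right) = 2 - 1654 = -1652$)
$\frac{1}{-1782 + \frac{O{\left(79 \right)} \frac{1}{C}}{10000}} = \frac{1}{-1782 + \frac{48 \frac{1}{-1652}}{10000}} = \frac{1}{-1782 + 48 \left(- \frac{1}{1652}\right) \frac{1}{10000}} = \frac{1}{-1782 - \frac{3}{1032500}} = \frac{1}{- \frac{1839915003}{1032500}} = - \frac{1032500}{1839915003}$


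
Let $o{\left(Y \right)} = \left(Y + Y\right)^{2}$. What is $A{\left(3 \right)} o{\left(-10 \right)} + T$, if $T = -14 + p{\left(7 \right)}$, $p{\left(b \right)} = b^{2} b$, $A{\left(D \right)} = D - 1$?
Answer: $1129$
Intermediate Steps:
$A{\left(D \right)} = -1 + D$
$p{\left(b \right)} = b^{3}$
$o{\left(Y \right)} = 4 Y^{2}$ ($o{\left(Y \right)} = \left(2 Y\right)^{2} = 4 Y^{2}$)
$T = 329$ ($T = -14 + 7^{3} = -14 + 343 = 329$)
$A{\left(3 \right)} o{\left(-10 \right)} + T = \left(-1 + 3\right) 4 \left(-10\right)^{2} + 329 = 2 \cdot 4 \cdot 100 + 329 = 2 \cdot 400 + 329 = 800 + 329 = 1129$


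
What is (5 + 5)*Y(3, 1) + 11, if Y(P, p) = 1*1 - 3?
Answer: -9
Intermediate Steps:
Y(P, p) = -2 (Y(P, p) = 1 - 3 = -2)
(5 + 5)*Y(3, 1) + 11 = (5 + 5)*(-2) + 11 = 10*(-2) + 11 = -20 + 11 = -9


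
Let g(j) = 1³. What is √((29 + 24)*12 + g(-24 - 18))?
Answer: 7*√13 ≈ 25.239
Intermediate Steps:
g(j) = 1
√((29 + 24)*12 + g(-24 - 18)) = √((29 + 24)*12 + 1) = √(53*12 + 1) = √(636 + 1) = √637 = 7*√13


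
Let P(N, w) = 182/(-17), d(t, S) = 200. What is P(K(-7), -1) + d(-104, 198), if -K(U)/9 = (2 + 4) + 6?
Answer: 3218/17 ≈ 189.29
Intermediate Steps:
K(U) = -108 (K(U) = -9*((2 + 4) + 6) = -9*(6 + 6) = -9*12 = -108)
P(N, w) = -182/17 (P(N, w) = 182*(-1/17) = -182/17)
P(K(-7), -1) + d(-104, 198) = -182/17 + 200 = 3218/17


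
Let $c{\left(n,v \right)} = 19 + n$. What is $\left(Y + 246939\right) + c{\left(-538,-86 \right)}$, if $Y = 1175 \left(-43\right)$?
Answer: $195895$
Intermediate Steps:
$Y = -50525$
$\left(Y + 246939\right) + c{\left(-538,-86 \right)} = \left(-50525 + 246939\right) + \left(19 - 538\right) = 196414 - 519 = 195895$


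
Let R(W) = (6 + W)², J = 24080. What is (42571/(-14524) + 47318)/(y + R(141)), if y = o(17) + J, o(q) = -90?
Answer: 687204061/662279876 ≈ 1.0376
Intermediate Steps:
y = 23990 (y = -90 + 24080 = 23990)
(42571/(-14524) + 47318)/(y + R(141)) = (42571/(-14524) + 47318)/(23990 + (6 + 141)²) = (42571*(-1/14524) + 47318)/(23990 + 147²) = (-42571/14524 + 47318)/(23990 + 21609) = (687204061/14524)/45599 = (687204061/14524)*(1/45599) = 687204061/662279876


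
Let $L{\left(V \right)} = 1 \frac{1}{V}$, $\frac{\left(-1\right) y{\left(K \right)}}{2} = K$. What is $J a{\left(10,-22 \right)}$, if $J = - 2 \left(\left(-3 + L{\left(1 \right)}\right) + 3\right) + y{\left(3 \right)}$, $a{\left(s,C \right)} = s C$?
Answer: $1760$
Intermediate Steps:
$y{\left(K \right)} = - 2 K$
$L{\left(V \right)} = \frac{1}{V}$
$a{\left(s,C \right)} = C s$
$J = -8$ ($J = - 2 \left(\left(-3 + 1^{-1}\right) + 3\right) - 6 = - 2 \left(\left(-3 + 1\right) + 3\right) - 6 = - 2 \left(-2 + 3\right) - 6 = \left(-2\right) 1 - 6 = -2 - 6 = -8$)
$J a{\left(10,-22 \right)} = - 8 \left(\left(-22\right) 10\right) = \left(-8\right) \left(-220\right) = 1760$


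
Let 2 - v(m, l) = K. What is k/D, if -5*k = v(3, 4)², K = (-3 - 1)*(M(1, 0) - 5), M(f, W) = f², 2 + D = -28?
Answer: 98/75 ≈ 1.3067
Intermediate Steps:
D = -30 (D = -2 - 28 = -30)
K = 16 (K = (-3 - 1)*(1² - 5) = -4*(1 - 5) = -4*(-4) = 16)
v(m, l) = -14 (v(m, l) = 2 - 1*16 = 2 - 16 = -14)
k = -196/5 (k = -⅕*(-14)² = -⅕*196 = -196/5 ≈ -39.200)
k/D = -196/5/(-30) = -196/5*(-1/30) = 98/75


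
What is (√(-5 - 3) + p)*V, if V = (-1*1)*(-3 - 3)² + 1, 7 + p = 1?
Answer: 210 - 70*I*√2 ≈ 210.0 - 98.995*I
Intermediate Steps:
p = -6 (p = -7 + 1 = -6)
V = -35 (V = -1*(-6)² + 1 = -1*36 + 1 = -36 + 1 = -35)
(√(-5 - 3) + p)*V = (√(-5 - 3) - 6)*(-35) = (√(-8) - 6)*(-35) = (2*I*√2 - 6)*(-35) = (-6 + 2*I*√2)*(-35) = 210 - 70*I*√2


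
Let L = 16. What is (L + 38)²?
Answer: 2916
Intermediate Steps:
(L + 38)² = (16 + 38)² = 54² = 2916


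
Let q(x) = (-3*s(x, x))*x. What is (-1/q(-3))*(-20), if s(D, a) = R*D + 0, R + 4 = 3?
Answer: 20/27 ≈ 0.74074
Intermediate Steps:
R = -1 (R = -4 + 3 = -1)
s(D, a) = -D (s(D, a) = -D + 0 = -D)
q(x) = 3*x**2 (q(x) = (-(-3)*x)*x = (3*x)*x = 3*x**2)
(-1/q(-3))*(-20) = (-1/(3*(-3)**2))*(-20) = (-1/(3*9))*(-20) = (-1/27)*(-20) = ((1/27)*(-1))*(-20) = -1/27*(-20) = 20/27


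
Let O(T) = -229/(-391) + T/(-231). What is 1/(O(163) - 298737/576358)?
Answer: -52057230918/33226487149 ≈ -1.5667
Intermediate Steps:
O(T) = 229/391 - T/231 (O(T) = -229*(-1/391) + T*(-1/231) = 229/391 - T/231)
1/(O(163) - 298737/576358) = 1/((229/391 - 1/231*163) - 298737/576358) = 1/((229/391 - 163/231) - 298737*1/576358) = 1/(-10834/90321 - 298737/576358) = 1/(-33226487149/52057230918) = -52057230918/33226487149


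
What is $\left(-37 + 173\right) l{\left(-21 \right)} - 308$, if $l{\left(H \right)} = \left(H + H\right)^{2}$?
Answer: $239596$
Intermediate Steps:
$l{\left(H \right)} = 4 H^{2}$ ($l{\left(H \right)} = \left(2 H\right)^{2} = 4 H^{2}$)
$\left(-37 + 173\right) l{\left(-21 \right)} - 308 = \left(-37 + 173\right) 4 \left(-21\right)^{2} - 308 = 136 \cdot 4 \cdot 441 - 308 = 136 \cdot 1764 - 308 = 239904 - 308 = 239596$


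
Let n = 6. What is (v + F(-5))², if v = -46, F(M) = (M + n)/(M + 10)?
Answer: 52441/25 ≈ 2097.6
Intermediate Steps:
F(M) = (6 + M)/(10 + M) (F(M) = (M + 6)/(M + 10) = (6 + M)/(10 + M))
(v + F(-5))² = (-46 + (6 - 5)/(10 - 5))² = (-46 + 1/5)² = (-46 + (⅕)*1)² = (-46 + ⅕)² = (-229/5)² = 52441/25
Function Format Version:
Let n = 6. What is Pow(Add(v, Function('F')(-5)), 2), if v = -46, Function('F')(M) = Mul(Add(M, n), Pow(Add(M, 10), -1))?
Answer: Rational(52441, 25) ≈ 2097.6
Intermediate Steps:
Function('F')(M) = Mul(Pow(Add(10, M), -1), Add(6, M)) (Function('F')(M) = Mul(Add(M, 6), Pow(Add(M, 10), -1)) = Mul(Add(6, M), Pow(Add(10, M), -1)) = Mul(Pow(Add(10, M), -1), Add(6, M)))
Pow(Add(v, Function('F')(-5)), 2) = Pow(Add(-46, Mul(Pow(Add(10, -5), -1), Add(6, -5))), 2) = Pow(Add(-46, Mul(Pow(5, -1), 1)), 2) = Pow(Add(-46, Mul(Rational(1, 5), 1)), 2) = Pow(Add(-46, Rational(1, 5)), 2) = Pow(Rational(-229, 5), 2) = Rational(52441, 25)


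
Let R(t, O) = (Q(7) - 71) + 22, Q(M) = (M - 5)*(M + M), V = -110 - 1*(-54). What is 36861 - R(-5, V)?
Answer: 36882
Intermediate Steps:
V = -56 (V = -110 + 54 = -56)
Q(M) = 2*M*(-5 + M) (Q(M) = (-5 + M)*(2*M) = 2*M*(-5 + M))
R(t, O) = -21 (R(t, O) = (2*7*(-5 + 7) - 71) + 22 = (2*7*2 - 71) + 22 = (28 - 71) + 22 = -43 + 22 = -21)
36861 - R(-5, V) = 36861 - 1*(-21) = 36861 + 21 = 36882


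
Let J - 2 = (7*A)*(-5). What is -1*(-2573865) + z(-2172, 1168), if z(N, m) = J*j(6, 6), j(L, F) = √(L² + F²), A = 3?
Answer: 2573865 - 618*√2 ≈ 2.5730e+6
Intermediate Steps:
j(L, F) = √(F² + L²)
J = -103 (J = 2 + (7*3)*(-5) = 2 + 21*(-5) = 2 - 105 = -103)
z(N, m) = -618*√2 (z(N, m) = -103*√(6² + 6²) = -103*√(36 + 36) = -618*√2)
-1*(-2573865) + z(-2172, 1168) = -1*(-2573865) - 618*√2 = 2573865 - 618*√2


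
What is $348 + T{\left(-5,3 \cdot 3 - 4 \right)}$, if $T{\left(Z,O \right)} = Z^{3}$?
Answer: $223$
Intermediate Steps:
$348 + T{\left(-5,3 \cdot 3 - 4 \right)} = 348 + \left(-5\right)^{3} = 348 - 125 = 223$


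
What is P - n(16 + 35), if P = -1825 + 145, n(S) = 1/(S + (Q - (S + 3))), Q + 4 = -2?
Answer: -15119/9 ≈ -1679.9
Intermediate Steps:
Q = -6 (Q = -4 - 2 = -6)
n(S) = -⅑ (n(S) = 1/(S + (-6 - (S + 3))) = 1/(S + (-6 - (3 + S))) = 1/(S + (-6 + (-3 - S))) = 1/(S + (-9 - S)) = 1/(-9) = -⅑)
P = -1680
P - n(16 + 35) = -1680 - 1*(-⅑) = -1680 + ⅑ = -15119/9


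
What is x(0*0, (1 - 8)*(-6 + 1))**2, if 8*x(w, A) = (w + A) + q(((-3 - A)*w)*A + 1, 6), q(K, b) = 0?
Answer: 1225/64 ≈ 19.141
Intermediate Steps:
x(w, A) = A/8 + w/8 (x(w, A) = ((w + A) + 0)/8 = ((A + w) + 0)/8 = (A + w)/8 = A/8 + w/8)
x(0*0, (1 - 8)*(-6 + 1))**2 = (((1 - 8)*(-6 + 1))/8 + (0*0)/8)**2 = ((-7*(-5))/8 + (1/8)*0)**2 = ((1/8)*35 + 0)**2 = (35/8 + 0)**2 = (35/8)**2 = 1225/64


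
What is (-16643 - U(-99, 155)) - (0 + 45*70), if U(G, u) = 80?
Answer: -19873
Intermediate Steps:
(-16643 - U(-99, 155)) - (0 + 45*70) = (-16643 - 1*80) - (0 + 45*70) = (-16643 - 80) - (0 + 3150) = -16723 - 1*3150 = -16723 - 3150 = -19873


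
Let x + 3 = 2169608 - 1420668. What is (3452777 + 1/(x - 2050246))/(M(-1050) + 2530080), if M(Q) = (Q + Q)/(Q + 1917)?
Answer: 324628626972897/237876819219445 ≈ 1.3647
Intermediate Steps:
x = 748937 (x = -3 + (2169608 - 1420668) = -3 + 748940 = 748937)
M(Q) = 2*Q/(1917 + Q) (M(Q) = (2*Q)/(1917 + Q) = 2*Q/(1917 + Q))
(3452777 + 1/(x - 2050246))/(M(-1050) + 2530080) = (3452777 + 1/(748937 - 2050246))/(2*(-1050)/(1917 - 1050) + 2530080) = (3452777 + 1/(-1301309))/(2*(-1050)/867 + 2530080) = (3452777 - 1/1301309)/(2*(-1050)*(1/867) + 2530080) = 4493129785092/(1301309*(-700/289 + 2530080)) = 4493129785092/(1301309*(731192420/289)) = (4493129785092/1301309)*(289/731192420) = 324628626972897/237876819219445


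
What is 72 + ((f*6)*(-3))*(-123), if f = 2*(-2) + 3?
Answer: -2142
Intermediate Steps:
f = -1 (f = -4 + 3 = -1)
72 + ((f*6)*(-3))*(-123) = 72 + (-1*6*(-3))*(-123) = 72 - 6*(-3)*(-123) = 72 + 18*(-123) = 72 - 2214 = -2142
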